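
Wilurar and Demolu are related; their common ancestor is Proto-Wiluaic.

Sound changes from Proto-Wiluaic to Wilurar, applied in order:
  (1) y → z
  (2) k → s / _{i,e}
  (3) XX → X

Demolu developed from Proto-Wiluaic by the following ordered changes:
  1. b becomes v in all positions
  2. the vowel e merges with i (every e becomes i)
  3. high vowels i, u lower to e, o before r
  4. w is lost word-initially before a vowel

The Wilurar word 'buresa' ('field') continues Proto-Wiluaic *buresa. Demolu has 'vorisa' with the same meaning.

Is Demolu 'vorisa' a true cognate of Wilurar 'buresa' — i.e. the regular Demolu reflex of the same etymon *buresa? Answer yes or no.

yes

Derive the expected Demolu reflex of *buresa:
Demolu: *buresa
  buresa → vuresa   [unconditioned shift]
  vuresa → vurisa   [vowel merger]
  vurisa → vorisa   [pre-rhotic lowering]
  vorisa (rule 4 does not apply)
  giving Demolu vorisa.
Demolu 'vorisa' matches the regular reflex exactly, so the pair is cognate.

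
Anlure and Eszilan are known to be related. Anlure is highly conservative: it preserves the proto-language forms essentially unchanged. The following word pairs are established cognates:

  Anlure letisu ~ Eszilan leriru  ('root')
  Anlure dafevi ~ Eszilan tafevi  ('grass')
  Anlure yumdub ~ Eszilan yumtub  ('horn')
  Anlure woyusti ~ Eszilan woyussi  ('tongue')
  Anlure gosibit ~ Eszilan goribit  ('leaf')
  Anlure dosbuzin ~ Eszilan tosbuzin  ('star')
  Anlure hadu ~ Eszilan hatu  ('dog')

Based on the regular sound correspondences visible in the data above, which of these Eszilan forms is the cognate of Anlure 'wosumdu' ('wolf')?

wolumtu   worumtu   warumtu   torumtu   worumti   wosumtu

worumtu

letisu ~ leriru — Anlure s corresponds to Eszilan r between vowels (before a back vowel).
yumdub ~ yumtub — Anlure d corresponds to Eszilan t after a consonant, before a back vowel.
Applying these to Anlure 'wosumdu':
  wosumdu → worumdu   (s→r between vowels (before a back vowel))
  worumdu → worumtu   (d→t after a consonant, before a back vowel)
So the Eszilan cognate is 'worumtu'.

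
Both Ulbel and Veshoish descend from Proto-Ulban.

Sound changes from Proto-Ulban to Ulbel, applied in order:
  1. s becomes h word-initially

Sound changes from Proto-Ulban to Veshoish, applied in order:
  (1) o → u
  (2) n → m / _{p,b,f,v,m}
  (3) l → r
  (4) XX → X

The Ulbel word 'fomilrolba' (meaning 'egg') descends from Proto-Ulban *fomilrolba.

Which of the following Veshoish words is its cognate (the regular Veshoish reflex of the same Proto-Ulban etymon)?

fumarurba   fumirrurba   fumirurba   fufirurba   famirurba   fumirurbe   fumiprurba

fumirurba

Veshoish: start from *fomilrolba.
  rule 1 (vowel merger): fomilrolba → fumilrulba
  rule 2: no change — fumilrulba
  rule 3 (unconditioned shift): fumilrulba → fumirrurba
  rule 4 (degemination): fumirrurba → fumirurba
  ⇒ Veshoish fumirurba
Only 'fumirurba' matches the regular Veshoish development of *fomilrolba.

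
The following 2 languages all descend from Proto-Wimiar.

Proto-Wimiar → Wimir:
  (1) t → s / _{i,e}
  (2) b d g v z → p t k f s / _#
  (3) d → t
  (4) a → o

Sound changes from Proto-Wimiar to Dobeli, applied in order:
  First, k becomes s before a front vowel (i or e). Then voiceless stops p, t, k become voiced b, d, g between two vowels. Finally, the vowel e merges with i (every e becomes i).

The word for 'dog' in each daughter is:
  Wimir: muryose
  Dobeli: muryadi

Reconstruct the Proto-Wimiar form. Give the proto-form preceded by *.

Position 7: Wimir has e, Dobeli has i. Wimir preserves e here (none of its changes turn any other segment into e), so the proto-segment is *e.
Position 6: Wimir has s, Dobeli has d. Taking the neighbouring segments as reconstructed: Wimir s could go back to *t or *s; Dobeli d could go back to *t or *d — the one source consistent with every daughter is *t.
This points to *muryate. Verify forward in each daughter:
Wimir: start from *muryate.
  rule 1 (palatalisation): muryate → muryase
  rule 2: no change — muryase
  rule 3: no change — muryase
  rule 4 (vowel merger): muryase → muryose
  ⇒ Wimir muryose
Dobeli: *muryate
  muryate (rule 1 does not apply)
  muryate → muryade   [intervocalic voicing]
  muryade → muryadi   [vowel merger]
  giving Dobeli muryadi.
No other proto-form is consistent with every reflex, so the reconstruction is *muryate.

*muryate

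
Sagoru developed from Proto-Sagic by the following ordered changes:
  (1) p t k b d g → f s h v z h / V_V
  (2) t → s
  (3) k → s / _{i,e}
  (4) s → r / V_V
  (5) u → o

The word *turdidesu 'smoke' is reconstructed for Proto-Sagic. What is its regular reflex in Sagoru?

sordizero

Sagoru: start from *turdidesu.
  rule 1 (intervocalic lenition): turdidesu → turdizesu
  rule 2 (unconditioned shift): turdizesu → surdizesu
  rule 3: no change — surdizesu
  rule 4 (rhotacism): surdizesu → surdizeru
  rule 5 (vowel merger): surdizeru → sordizero
  ⇒ Sagoru sordizero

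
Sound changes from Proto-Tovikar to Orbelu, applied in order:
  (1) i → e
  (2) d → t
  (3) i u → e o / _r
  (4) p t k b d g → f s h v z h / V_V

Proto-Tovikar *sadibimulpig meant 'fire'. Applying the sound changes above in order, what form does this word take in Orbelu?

sasevemulpeg

Orbelu: *sadibimulpig
  sadibimulpig → sadebemulpeg   [vowel merger]
  sadebemulpeg → satebemulpeg   [unconditioned shift]
  satebemulpeg (rule 3 does not apply)
  satebemulpeg → sasevemulpeg   [intervocalic lenition]
  giving Orbelu sasevemulpeg.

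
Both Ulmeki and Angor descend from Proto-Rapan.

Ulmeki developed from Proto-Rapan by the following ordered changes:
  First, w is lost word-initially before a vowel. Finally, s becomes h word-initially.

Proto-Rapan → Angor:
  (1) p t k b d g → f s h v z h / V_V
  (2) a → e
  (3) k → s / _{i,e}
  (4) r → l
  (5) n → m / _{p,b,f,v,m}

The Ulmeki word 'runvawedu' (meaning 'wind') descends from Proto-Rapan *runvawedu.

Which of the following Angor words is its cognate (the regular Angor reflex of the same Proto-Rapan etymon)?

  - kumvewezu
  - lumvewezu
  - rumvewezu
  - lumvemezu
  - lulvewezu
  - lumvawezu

lumvewezu

Angor: start from *runvawedu.
  rule 1 (intervocalic lenition): runvawedu → runvawezu
  rule 2 (vowel merger): runvawezu → runvewezu
  rule 3: no change — runvewezu
  rule 4 (unconditioned shift): runvewezu → lunvewezu
  rule 5 (nasal place assimilation): lunvewezu → lumvewezu
  ⇒ Angor lumvewezu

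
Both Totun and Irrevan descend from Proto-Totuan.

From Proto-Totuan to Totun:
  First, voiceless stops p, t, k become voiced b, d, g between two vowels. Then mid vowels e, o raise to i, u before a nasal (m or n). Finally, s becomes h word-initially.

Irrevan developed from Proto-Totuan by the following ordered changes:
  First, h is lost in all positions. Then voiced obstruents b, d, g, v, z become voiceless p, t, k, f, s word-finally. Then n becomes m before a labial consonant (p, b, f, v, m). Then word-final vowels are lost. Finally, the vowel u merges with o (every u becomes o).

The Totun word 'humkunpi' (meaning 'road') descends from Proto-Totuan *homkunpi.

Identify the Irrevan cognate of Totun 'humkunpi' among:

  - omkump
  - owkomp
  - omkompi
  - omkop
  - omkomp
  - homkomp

omkomp

Irrevan: *homkunpi > omkunpi > omkumpi > omkump > omkomp  (by h-loss, nasal place assimilation, apocope, vowel merger)
The other candidates each miss or misapply at least one Irrevan change.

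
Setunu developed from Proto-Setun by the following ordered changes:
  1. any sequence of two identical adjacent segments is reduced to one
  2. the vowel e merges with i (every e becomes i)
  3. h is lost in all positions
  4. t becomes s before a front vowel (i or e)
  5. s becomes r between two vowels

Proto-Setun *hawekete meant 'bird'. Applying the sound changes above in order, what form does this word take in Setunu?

awikiri

Setunu: *hawekete > hawikiti > awikiti > awikisi > awikiri  (by vowel merger, h-loss, palatalisation, rhotacism)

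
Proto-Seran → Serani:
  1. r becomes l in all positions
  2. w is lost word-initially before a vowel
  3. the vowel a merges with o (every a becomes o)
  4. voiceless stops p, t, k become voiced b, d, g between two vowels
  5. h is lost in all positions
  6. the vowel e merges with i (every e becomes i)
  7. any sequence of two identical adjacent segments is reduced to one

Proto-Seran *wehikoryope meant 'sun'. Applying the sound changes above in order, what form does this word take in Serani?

Serani: *wehikoryope
  wehikoryope → wehikolyope   [unconditioned shift]
  wehikolyope → ehikolyope   [glide loss]
  ehikolyope (rule 3 does not apply)
  ehikolyope → ehigolyobe   [intervocalic voicing]
  ehigolyobe → eigolyobe   [h-loss]
  eigolyobe → iigolyobi   [vowel merger]
  iigolyobi → igolyobi   [degemination]
  giving Serani igolyobi.

igolyobi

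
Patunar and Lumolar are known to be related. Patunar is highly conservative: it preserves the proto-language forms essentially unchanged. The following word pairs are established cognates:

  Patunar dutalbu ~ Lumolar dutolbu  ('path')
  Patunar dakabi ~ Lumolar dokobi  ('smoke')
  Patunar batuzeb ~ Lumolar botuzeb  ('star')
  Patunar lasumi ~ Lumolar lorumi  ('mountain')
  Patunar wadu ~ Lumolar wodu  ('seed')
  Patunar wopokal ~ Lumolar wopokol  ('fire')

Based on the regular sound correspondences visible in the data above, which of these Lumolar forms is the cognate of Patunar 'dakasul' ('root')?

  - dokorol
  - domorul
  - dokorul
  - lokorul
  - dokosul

dokorul

dutalbu ~ dutolbu, dakabi ~ dokobi — Patunar a corresponds to Lumolar o after a consonant, before a consonant other than r, m, n, p, b, f, v.
lasumi ~ lorumi — Patunar s corresponds to Lumolar r between vowels (before a back vowel).
Applying these to Patunar 'dakasul':
  dakasul → dokasul   (a→o after a consonant, before a consonant other than r, m, n, p, b, f, v)
  dokasul → dokosul   (a→o after a consonant, before a consonant other than r, m, n, p, b, f, v)
  dokosul → dokorul   (s→r between vowels (before a back vowel))
So the Lumolar cognate is 'dokorul'.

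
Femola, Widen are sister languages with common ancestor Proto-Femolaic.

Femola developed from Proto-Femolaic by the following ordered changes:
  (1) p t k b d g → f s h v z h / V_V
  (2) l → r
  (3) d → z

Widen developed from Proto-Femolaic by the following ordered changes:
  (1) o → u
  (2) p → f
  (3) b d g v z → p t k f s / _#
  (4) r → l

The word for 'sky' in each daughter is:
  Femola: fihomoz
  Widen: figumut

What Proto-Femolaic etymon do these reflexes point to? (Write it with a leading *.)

*figomod

Position 4: Femola has o, Widen has u. Femola preserves o here (none of its changes turn any other segment into o), so the proto-segment is *o.
Position 6: Femola has o, Widen has u. Femola preserves o here (none of its changes turn any other segment into o), so the proto-segment is *o.
Verify the candidate proto-form against each daughter:
Femola: *figomod > fihomod > fihomoz  (by intervocalic lenition, unconditioned shift)
Widen: *figomod
  figomod → figumud   [vowel merger]
  figumud (rule 2 does not apply)
  figumud → figumut   [final devoicing]
  figumut (rule 4 does not apply)
  giving Widen figumut.
*figomod is the unique common source.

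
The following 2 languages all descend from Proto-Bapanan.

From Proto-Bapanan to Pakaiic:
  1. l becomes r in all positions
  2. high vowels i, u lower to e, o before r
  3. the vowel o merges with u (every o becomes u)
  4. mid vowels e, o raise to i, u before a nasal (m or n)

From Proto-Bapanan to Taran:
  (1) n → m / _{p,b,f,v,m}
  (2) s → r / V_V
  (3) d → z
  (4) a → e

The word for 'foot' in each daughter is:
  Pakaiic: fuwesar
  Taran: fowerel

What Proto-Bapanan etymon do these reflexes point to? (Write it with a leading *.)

Position 7: Pakaiic has r, Taran has l. Taran preserves l here (none of its changes turn any other segment into l), so the proto-segment is *l.
Position 6: Pakaiic has a, Taran has e. Pakaiic preserves a here (none of its changes turn any other segment into a), so the proto-segment is *a.
Continuing position by position gives *fowesal; check it forward:
Pakaiic: *fowesal > fowesar > fuwesar  (by unconditioned shift, vowel merger)
Taran: *fowesal > foweral > fowerel  (by rhotacism, vowel merger)
Only *fowesal yields all of Pakaiic fuwesar, Taran fowerel.

*fowesal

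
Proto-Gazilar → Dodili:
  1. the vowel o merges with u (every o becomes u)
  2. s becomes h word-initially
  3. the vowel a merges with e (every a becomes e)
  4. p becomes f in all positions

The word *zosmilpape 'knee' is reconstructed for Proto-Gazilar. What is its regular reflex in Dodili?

Dodili: start from *zosmilpape.
  rule 1 (vowel merger): zosmilpape → zusmilpape
  rule 2: no change — zusmilpape
  rule 3 (vowel merger): zusmilpape → zusmilpepe
  rule 4 (unconditioned shift): zusmilpepe → zusmilfefe
  ⇒ Dodili zusmilfefe

zusmilfefe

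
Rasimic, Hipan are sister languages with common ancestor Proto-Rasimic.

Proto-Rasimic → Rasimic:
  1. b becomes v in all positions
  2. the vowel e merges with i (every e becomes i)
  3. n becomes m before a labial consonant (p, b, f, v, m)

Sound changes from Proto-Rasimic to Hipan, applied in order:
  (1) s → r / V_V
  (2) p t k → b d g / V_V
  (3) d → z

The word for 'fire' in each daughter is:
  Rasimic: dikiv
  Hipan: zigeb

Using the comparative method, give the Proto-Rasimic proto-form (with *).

*dikeb

Position 3: Rasimic has k, Hipan has g. Rasimic preserves k here (none of its changes turn any other segment into k), so the proto-segment is *k.
Position 4: Rasimic has i, Hipan has e. Hipan preserves e here (none of its changes turn any other segment into e), so the proto-segment is *e.
Position 1: Rasimic has d, Hipan has z. Rasimic preserves d here (none of its changes turn any other segment into d), so the proto-segment is *d.
Continuing position by position gives *dikeb; check it forward:
Rasimic: start from *dikeb.
  rule 1 (unconditioned shift): dikeb → dikev
  rule 2 (vowel merger): dikev → dikiv
  rule 3: no change — dikiv
  ⇒ Rasimic dikiv
Hipan: *dikeb
  dikeb (rule 1 does not apply)
  dikeb → digeb   [intervocalic voicing]
  digeb → zigeb   [unconditioned shift]
  giving Hipan zigeb.
Only *dikeb yields all of Rasimic dikiv, Hipan zigeb.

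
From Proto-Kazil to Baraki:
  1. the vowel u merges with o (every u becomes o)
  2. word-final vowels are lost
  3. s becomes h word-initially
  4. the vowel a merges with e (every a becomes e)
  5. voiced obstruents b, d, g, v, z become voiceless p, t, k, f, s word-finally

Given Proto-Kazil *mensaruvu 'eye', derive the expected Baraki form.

Baraki: start from *mensaruvu.
  rule 1 (vowel merger): mensaruvu → mensarovo
  rule 2 (apocope): mensarovo → mensarov
  rule 3: no change — mensarov
  rule 4 (vowel merger): mensarov → menserov
  rule 5 (final devoicing): menserov → menserof
  ⇒ Baraki menserof

menserof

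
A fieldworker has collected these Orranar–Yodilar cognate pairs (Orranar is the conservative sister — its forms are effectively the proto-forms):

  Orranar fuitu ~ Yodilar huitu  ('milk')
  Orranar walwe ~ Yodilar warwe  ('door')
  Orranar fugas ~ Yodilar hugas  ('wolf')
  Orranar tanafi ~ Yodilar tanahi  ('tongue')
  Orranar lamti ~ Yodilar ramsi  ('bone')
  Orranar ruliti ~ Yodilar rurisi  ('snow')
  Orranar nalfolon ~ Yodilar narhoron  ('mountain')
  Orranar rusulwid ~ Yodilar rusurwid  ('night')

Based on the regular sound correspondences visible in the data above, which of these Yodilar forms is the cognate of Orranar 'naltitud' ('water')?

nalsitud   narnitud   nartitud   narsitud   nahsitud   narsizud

walwe ~ warwe, rusulwid ~ rusurwid — Orranar l corresponds to Yodilar r after a vowel, before a consonant other than r, m, n, p, b, f, v.
lamti ~ ramsi — Orranar t corresponds to Yodilar s after a consonant, before a front vowel.
Applying these to Orranar 'naltitud':
  naltitud → nartitud   (l→r after a vowel, before a consonant other than r, m, n, p, b, f, v)
  nartitud → narsitud   (t→s after a consonant, before a front vowel)
So the Yodilar cognate is 'narsitud'.

narsitud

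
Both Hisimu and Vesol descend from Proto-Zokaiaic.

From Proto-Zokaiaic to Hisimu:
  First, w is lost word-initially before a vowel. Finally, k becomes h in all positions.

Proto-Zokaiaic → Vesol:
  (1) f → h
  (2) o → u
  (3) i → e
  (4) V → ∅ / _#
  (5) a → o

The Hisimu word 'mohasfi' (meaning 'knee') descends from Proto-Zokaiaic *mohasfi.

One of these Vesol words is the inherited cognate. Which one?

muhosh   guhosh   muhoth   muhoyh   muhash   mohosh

muhosh

Vesol: start from *mohasfi.
  rule 1 (unconditioned shift): mohasfi → mohashi
  rule 2 (vowel merger): mohashi → muhashi
  rule 3 (vowel merger): muhashi → muhashe
  rule 4 (apocope): muhashe → muhash
  rule 5 (vowel merger): muhash → muhosh
  ⇒ Vesol muhosh
Among the options, 'muhosh' alone shows every Vesol change applied in order.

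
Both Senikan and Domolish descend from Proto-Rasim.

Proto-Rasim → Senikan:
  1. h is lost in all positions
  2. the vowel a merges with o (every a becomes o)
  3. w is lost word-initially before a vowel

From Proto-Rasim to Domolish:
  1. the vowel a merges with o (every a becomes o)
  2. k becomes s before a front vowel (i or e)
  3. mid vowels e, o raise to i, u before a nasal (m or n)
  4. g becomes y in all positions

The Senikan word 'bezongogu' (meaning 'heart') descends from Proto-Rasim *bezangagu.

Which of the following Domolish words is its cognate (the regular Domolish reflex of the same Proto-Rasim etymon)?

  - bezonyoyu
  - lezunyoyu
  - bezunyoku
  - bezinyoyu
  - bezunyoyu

bezunyoyu

Domolish: *bezangagu > bezongogu > bezungogu > bezunyoyu  (by vowel merger, pre-nasal raising, unconditioned shift)
Among the options, 'bezunyoyu' alone shows every Domolish change applied in order.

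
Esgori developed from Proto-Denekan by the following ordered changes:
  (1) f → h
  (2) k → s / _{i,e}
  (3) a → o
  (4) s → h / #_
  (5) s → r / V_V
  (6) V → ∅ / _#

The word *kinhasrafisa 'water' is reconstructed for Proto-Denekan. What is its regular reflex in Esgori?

hinhosrohir

Esgori: *kinhasrafisa > kinhasrahisa > sinhasrahisa > sinhosrohiso > hinhosrohiso > hinhosrohiro > hinhosrohir  (by unconditioned shift, palatalisation, vowel merger, debuccalisation, rhotacism, apocope)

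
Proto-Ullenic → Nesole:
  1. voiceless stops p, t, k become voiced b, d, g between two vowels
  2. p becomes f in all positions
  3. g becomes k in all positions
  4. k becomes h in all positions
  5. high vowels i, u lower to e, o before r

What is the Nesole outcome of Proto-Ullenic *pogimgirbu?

fohimherbu

Nesole: *pogimgirbu > fogimgirbu > fokimkirbu > fohimhirbu > fohimherbu  (by unconditioned shift, unconditioned shift, unconditioned shift, pre-rhotic lowering)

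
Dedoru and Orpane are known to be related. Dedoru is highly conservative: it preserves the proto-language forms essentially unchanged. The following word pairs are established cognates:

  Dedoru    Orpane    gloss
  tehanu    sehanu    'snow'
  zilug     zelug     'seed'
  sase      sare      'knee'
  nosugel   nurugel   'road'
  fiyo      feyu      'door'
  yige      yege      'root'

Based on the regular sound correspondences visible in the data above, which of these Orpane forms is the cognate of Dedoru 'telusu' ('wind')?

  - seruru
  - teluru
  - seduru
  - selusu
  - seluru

seluru

tehanu ~ sehanu — Dedoru t corresponds to Orpane s word-initially before a front vowel.
nosugel ~ nurugel — Dedoru s corresponds to Orpane r between vowels (before a back vowel).
Applying these to Dedoru 'telusu':
  telusu → selusu   (t→s word-initially before a front vowel)
  selusu → seluru   (s→r between vowels (before a back vowel))
So the Orpane cognate is 'seluru'.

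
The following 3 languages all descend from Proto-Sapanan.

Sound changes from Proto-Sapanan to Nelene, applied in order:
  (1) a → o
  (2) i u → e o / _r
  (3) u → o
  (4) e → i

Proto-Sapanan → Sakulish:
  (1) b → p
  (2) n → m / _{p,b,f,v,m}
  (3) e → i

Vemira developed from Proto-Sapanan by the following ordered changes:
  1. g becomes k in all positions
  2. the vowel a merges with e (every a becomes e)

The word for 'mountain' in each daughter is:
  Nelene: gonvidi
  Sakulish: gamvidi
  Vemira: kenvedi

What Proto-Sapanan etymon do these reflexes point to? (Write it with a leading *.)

Position 1: Nelene has g, Sakulish has g, Vemira has k. Nelene preserves g here (none of its changes turn any other segment into g), so the proto-segment is *g.
Position 3: Nelene has n, Sakulish has m, Vemira has n. Nelene preserves n here (none of its changes turn any other segment into n), so the proto-segment is *n.
Position 2: Nelene has o, Sakulish has a, Vemira has e. Sakulish preserves a here (none of its changes turn any other segment into a), so the proto-segment is *a.
This points to *ganvedi. Verify forward in each daughter:
Nelene: start from *ganvedi.
  rule 1 (vowel merger): ganvedi → gonvedi
  rule 2: no change — gonvedi
  rule 3: no change — gonvedi
  rule 4 (vowel merger): gonvedi → gonvidi
  ⇒ Nelene gonvidi
Sakulish: *ganvedi > gamvedi > gamvidi  (by nasal place assimilation, vowel merger)
Vemira: *ganvedi
  ganvedi → kanvedi   [unconditioned shift]
  kanvedi → kenvedi   [vowel merger]
  giving Vemira kenvedi.
*ganvedi is the unique common source.

*ganvedi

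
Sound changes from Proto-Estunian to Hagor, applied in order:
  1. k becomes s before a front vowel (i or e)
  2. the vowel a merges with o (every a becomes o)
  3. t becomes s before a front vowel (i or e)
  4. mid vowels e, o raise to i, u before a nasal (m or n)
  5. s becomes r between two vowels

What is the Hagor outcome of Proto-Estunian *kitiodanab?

siriodunob

Hagor: *kitiodanab > sitiodanab > sitiodonob > sisiodonob > sisiodunob > siriodunob  (by palatalisation, vowel merger, palatalisation, pre-nasal raising, rhotacism)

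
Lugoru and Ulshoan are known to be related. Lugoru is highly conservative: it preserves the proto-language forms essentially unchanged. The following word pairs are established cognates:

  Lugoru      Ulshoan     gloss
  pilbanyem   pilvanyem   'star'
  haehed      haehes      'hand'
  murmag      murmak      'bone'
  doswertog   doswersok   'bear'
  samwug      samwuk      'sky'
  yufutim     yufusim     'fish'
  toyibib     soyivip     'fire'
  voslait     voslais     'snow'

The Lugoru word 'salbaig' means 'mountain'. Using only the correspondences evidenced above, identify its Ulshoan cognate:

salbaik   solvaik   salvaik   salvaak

pilbanyem ~ pilvanyem — Lugoru b corresponds to Ulshoan v after a consonant, before a back vowel.
murmag ~ murmak, doswertog ~ doswersok — Lugoru g corresponds to Ulshoan k word-finally.
Applying these to Lugoru 'salbaig':
  salbaig → salvaig   (b→v after a consonant, before a back vowel)
  salvaig → salvaik   (g→k word-finally)
So the Ulshoan cognate is 'salvaik'.

salvaik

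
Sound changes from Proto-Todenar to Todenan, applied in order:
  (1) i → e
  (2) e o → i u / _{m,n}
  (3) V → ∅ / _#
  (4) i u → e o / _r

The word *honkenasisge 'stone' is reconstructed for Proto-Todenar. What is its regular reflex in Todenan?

Todenan: start from *honkenasisge.
  rule 1 (vowel merger): honkenasisge → honkenasesge
  rule 2 (pre-nasal raising): honkenasesge → hunkinasesge
  rule 3 (apocope): hunkinasesge → hunkinasesg
  rule 4: no change — hunkinasesg
  ⇒ Todenan hunkinasesg

hunkinasesg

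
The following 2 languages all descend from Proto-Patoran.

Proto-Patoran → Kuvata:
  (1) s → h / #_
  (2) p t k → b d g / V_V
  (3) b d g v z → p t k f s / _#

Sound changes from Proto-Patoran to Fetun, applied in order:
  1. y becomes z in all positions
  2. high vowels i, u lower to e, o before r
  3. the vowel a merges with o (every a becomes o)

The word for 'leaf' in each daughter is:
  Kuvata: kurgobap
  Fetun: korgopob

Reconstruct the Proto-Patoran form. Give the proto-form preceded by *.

*kurgopab

Position 8: Kuvata has p, Fetun has b. Fetun preserves b here (none of its changes turn any other segment into b), so the proto-segment is *b.
Position 6: Kuvata has b, Fetun has p. Fetun preserves p here (none of its changes turn any other segment into p), so the proto-segment is *p.
Verify the candidate proto-form against each daughter:
Kuvata: start from *kurgopab.
  rule 1: no change — kurgopab
  rule 2 (intervocalic voicing): kurgopab → kurgobab
  rule 3 (final devoicing): kurgobab → kurgobap
  ⇒ Kuvata kurgobap
Fetun: *kurgopab > korgopab > korgopob  (by pre-rhotic lowering, vowel merger)
Only *kurgopab yields all of Kuvata kurgobap, Fetun korgopob.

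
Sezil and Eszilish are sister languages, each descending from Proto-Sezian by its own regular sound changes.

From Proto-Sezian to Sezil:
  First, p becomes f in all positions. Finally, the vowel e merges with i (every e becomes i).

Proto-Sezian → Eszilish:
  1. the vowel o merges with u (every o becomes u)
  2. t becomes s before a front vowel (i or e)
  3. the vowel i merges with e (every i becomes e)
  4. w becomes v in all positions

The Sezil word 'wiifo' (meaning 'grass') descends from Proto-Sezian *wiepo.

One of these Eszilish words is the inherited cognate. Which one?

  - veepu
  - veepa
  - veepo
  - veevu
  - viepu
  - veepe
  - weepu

Eszilish: *wiepo
  wiepo → wiepu   [vowel merger]
  wiepu (rule 2 does not apply)
  wiepu → weepu   [vowel merger]
  weepu → veepu   [unconditioned shift]
  giving Eszilish veepu.
The other candidates each miss or misapply at least one Eszilish change.

veepu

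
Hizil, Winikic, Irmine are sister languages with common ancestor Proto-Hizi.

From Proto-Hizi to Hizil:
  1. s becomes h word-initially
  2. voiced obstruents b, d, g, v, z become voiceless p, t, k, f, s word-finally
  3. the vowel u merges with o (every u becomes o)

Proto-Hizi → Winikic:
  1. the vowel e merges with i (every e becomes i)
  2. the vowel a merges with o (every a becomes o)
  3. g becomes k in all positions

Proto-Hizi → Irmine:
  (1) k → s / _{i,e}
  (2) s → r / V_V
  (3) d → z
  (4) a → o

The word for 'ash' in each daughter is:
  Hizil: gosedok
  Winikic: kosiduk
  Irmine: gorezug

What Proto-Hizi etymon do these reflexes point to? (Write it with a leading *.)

Position 3: Hizil has s, Winikic has s, Irmine has r. Winikic preserves s here (none of its changes turn any other segment into s), so the proto-segment is *s.
Position 6: Hizil has o, Winikic has u, Irmine has u. Winikic preserves u here (none of its changes turn any other segment into u), so the proto-segment is *u.
Position 4: Hizil has e, Winikic has i, Irmine has e. Hizil preserves e here (none of its changes turn any other segment into e), so the proto-segment is *e.
Continuing position by position gives *gosedug; check it forward:
Hizil: start from *gosedug.
  rule 1: no change — gosedug
  rule 2 (final devoicing): gosedug → goseduk
  rule 3 (vowel merger): goseduk → gosedok
  ⇒ Hizil gosedok
Winikic: start from *gosedug.
  rule 1 (vowel merger): gosedug → gosidug
  rule 2: no change — gosidug
  rule 3 (unconditioned shift): gosidug → kosiduk
  ⇒ Winikic kosiduk
Irmine: start from *gosedug.
  rule 1: no change — gosedug
  rule 2 (rhotacism): gosedug → goredug
  rule 3 (unconditioned shift): goredug → gorezug
  rule 4: no change — gorezug
  ⇒ Irmine gorezug
No other proto-form is consistent with every reflex, so the reconstruction is *gosedug.

*gosedug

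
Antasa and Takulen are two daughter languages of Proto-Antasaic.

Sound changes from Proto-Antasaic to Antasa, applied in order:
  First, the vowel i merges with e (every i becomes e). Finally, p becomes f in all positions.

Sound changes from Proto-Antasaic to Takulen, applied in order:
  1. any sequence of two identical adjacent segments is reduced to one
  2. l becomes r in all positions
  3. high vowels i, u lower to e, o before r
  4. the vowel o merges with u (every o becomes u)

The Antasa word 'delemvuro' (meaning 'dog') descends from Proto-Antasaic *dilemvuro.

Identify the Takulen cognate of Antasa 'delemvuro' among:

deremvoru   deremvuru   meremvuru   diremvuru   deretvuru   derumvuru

deremvuru

Takulen: start from *dilemvuro.
  rule 1: no change — dilemvuro
  rule 2 (unconditioned shift): dilemvuro → diremvuro
  rule 3 (pre-rhotic lowering): diremvuro → deremvoro
  rule 4 (vowel merger): deremvoro → deremvuru
  ⇒ Takulen deremvuru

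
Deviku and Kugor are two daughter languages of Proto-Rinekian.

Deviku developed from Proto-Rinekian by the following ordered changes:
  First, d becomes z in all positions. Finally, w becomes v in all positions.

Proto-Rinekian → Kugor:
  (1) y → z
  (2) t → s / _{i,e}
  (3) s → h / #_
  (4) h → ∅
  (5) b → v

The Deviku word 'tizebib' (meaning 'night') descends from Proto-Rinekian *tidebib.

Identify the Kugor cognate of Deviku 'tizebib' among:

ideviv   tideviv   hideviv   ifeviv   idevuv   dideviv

ideviv

Kugor: *tidebib > sidebib > hidebib > idebib > ideviv  (by palatalisation, debuccalisation, h-loss, unconditioned shift)
Among the options, 'ideviv' alone shows every Kugor change applied in order.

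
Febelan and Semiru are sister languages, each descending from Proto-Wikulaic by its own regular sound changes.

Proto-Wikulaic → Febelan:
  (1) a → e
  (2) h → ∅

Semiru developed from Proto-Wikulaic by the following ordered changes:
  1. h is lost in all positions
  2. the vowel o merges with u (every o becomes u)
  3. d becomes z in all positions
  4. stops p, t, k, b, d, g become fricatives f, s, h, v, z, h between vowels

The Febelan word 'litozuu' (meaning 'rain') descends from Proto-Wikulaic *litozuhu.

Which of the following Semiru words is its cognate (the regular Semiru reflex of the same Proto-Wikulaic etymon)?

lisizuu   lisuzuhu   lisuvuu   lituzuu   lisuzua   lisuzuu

lisuzuu

Semiru: *litozuhu
  litozuhu → litozuu   [h-loss]
  litozuu → lituzuu   [vowel merger]
  lituzuu (rule 3 does not apply)
  lituzuu → lisuzuu   [intervocalic lenition]
  giving Semiru lisuzuu.
Among the options, 'lisuzuu' alone shows every Semiru change applied in order.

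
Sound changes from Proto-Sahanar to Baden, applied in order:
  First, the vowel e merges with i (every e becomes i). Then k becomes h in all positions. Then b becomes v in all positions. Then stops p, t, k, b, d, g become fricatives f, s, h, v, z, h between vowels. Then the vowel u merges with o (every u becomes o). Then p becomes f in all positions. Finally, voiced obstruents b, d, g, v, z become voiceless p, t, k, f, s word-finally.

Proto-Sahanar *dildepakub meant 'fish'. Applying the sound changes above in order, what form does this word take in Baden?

dildifahof

Baden: start from *dildepakub.
  rule 1 (vowel merger): dildepakub → dildipakub
  rule 2 (unconditioned shift): dildipakub → dildipahub
  rule 3 (unconditioned shift): dildipahub → dildipahuv
  rule 4 (intervocalic lenition): dildipahuv → dildifahuv
  rule 5 (vowel merger): dildifahuv → dildifahov
  rule 6: no change — dildifahov
  rule 7 (final devoicing): dildifahov → dildifahof
  ⇒ Baden dildifahof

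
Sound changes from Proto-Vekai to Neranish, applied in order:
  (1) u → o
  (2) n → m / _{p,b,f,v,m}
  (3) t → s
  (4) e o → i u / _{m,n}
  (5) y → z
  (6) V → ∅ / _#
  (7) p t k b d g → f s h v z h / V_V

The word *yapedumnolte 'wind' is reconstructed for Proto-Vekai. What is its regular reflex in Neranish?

Neranish: *yapedumnolte
  yapedumnolte → yapedomnolte   [vowel merger]
  yapedomnolte (rule 2 does not apply)
  yapedomnolte → yapedomnolse   [unconditioned shift]
  yapedomnolse → yapedumnolse   [pre-nasal raising]
  yapedumnolse → zapedumnolse   [unconditioned shift]
  zapedumnolse → zapedumnols   [apocope]
  zapedumnols → zafezumnols   [intervocalic lenition]
  giving Neranish zafezumnols.

zafezumnols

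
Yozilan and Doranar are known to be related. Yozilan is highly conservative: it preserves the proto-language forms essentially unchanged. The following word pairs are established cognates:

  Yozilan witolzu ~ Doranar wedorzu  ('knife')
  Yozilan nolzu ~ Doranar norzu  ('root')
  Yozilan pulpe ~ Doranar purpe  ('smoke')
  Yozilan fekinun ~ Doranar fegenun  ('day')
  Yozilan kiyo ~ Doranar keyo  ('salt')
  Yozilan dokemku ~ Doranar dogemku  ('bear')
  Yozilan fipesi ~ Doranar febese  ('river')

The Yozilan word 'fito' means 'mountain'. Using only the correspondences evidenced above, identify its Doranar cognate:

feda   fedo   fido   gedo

witolzu ~ wedorzu, kiyo ~ keyo — Yozilan i corresponds to Doranar e after a consonant, before a consonant other than r, m, n, p, b, f, v.
witolzu ~ wedorzu — Yozilan t corresponds to Doranar d between vowels (before a back vowel).
Applying these to Yozilan 'fito':
  fito → feto   (i→e after a consonant, before a consonant other than r, m, n, p, b, f, v)
  feto → fedo   (t→d between vowels (before a back vowel))
So the Doranar cognate is 'fedo'.

fedo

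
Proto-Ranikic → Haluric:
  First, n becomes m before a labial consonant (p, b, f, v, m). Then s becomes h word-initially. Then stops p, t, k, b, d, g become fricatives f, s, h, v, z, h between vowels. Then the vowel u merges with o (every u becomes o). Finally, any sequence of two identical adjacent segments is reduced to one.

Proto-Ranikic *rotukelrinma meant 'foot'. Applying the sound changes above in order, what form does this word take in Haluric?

Haluric: *rotukelrinma > rotukelrimma > rosuhelrimma > rosohelrimma > rosohelrima  (by nasal place assimilation, intervocalic lenition, vowel merger, degemination)

rosohelrima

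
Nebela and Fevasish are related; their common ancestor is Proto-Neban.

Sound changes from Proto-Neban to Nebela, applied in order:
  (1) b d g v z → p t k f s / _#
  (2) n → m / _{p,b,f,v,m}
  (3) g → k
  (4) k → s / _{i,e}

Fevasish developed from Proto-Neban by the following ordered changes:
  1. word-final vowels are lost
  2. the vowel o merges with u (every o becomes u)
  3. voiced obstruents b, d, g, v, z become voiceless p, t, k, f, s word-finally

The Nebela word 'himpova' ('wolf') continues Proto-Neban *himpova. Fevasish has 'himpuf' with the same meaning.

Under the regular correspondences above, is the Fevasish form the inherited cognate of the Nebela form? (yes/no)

yes

Derive the expected Fevasish reflex of *himpova:
Fevasish: *himpova > himpov > himpuv > himpuf  (by apocope, vowel merger, final devoicing)
Fevasish 'himpuf' matches the regular reflex exactly, so the pair is cognate.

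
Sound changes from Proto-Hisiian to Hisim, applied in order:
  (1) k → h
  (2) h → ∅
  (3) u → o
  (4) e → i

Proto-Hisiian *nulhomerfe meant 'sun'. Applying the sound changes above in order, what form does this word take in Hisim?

nolomirfi

Hisim: *nulhomerfe > nulomerfe > nolomerfe > nolomirfi  (by h-loss, vowel merger, vowel merger)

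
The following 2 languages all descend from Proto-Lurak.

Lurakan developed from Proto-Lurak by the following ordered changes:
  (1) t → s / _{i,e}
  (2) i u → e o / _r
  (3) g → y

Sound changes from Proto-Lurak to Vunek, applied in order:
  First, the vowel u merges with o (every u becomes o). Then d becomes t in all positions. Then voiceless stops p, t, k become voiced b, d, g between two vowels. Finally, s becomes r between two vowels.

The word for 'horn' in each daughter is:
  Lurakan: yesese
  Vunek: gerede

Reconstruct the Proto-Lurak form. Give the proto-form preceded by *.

Position 3: Lurakan has s, Vunek has r. Taking the neighbouring segments as reconstructed: Lurakan s could go back to *t or *s; Vunek r could go back to *s or *r — the one source consistent with every daughter is *s.
Position 1: Lurakan has y, Vunek has g. Taking the neighbouring segments as reconstructed: Lurakan y could go back to *g or *y; Vunek g can only go back to *g — the one source consistent with every daughter is *g.
Position 5: Lurakan has s, Vunek has d. Taking the neighbouring segments as reconstructed: Lurakan s could go back to *t or *s; Vunek d could go back to *t or *d — the one source consistent with every daughter is *t.
Continuing position by position gives *gesete; check it forward:
Lurakan: start from *gesete.
  rule 1 (palatalisation): gesete → gesese
  rule 2: no change — gesese
  rule 3 (unconditioned shift): gesese → yesese
  ⇒ Lurakan yesese
Vunek: start from *gesete.
  rule 1: no change — gesete
  rule 2: no change — gesete
  rule 3 (intervocalic voicing): gesete → gesede
  rule 4 (rhotacism): gesede → gerede
  ⇒ Vunek gerede
Only *gesete yields all of Lurakan yesese, Vunek gerede.

*gesete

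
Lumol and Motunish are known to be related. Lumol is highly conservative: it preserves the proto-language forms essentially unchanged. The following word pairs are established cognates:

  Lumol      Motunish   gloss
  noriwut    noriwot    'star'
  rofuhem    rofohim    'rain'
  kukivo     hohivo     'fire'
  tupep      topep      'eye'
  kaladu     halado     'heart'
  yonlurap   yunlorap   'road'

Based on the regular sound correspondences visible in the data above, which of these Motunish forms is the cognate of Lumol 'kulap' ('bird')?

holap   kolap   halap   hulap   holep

holap

kukivo ~ hohivo — Lumol k corresponds to Motunish h word-initially before a back vowel.
noriwut ~ noriwot, rofuhem ~ rofohim — Lumol u corresponds to Motunish o after a consonant, before a consonant other than r, m, n, p, b, f, v.
Applying these to Lumol 'kulap':
  kulap → hulap   (k→h word-initially before a back vowel)
  hulap → holap   (u→o after a consonant, before a consonant other than r, m, n, p, b, f, v)
So the Motunish cognate is 'holap'.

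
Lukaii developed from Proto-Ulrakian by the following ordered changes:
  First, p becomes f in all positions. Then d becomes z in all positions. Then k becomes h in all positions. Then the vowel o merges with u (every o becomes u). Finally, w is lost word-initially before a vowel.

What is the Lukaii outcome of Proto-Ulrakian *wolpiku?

Lukaii: *wolpiku > wolfiku > wolfihu > wulfihu > ulfihu  (by unconditioned shift, unconditioned shift, vowel merger, glide loss)

ulfihu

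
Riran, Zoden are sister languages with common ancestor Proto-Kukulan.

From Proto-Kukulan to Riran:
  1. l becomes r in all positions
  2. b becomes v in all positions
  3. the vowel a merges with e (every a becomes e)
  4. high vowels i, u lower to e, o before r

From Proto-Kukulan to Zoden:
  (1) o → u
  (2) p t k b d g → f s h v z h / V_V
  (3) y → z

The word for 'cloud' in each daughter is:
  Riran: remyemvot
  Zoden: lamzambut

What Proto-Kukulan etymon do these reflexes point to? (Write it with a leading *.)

Position 7: Riran has v, Zoden has b. Zoden preserves b here (none of its changes turn any other segment into b), so the proto-segment is *b.
Position 4: Riran has y, Zoden has z. Riran preserves y here (none of its changes turn any other segment into y), so the proto-segment is *y.
Position 8: Riran has o, Zoden has u. Taking the neighbouring segments as reconstructed: Riran o can only go back to *o; Zoden u could go back to *o or *u — the one source consistent with every daughter is *o.
Continuing position by position gives *lamyambot; check it forward:
Riran: *lamyambot
  lamyambot → ramyambot   [unconditioned shift]
  ramyambot → ramyamvot   [unconditioned shift]
  ramyamvot → remyemvot   [vowel merger]
  remyemvot (rule 4 does not apply)
  giving Riran remyemvot.
Zoden: start from *lamyambot.
  rule 1 (vowel merger): lamyambot → lamyambut
  rule 2: no change — lamyambut
  rule 3 (unconditioned shift): lamyambut → lamzambut
  ⇒ Zoden lamzambut
No other proto-form is consistent with every reflex, so the reconstruction is *lamyambot.

*lamyambot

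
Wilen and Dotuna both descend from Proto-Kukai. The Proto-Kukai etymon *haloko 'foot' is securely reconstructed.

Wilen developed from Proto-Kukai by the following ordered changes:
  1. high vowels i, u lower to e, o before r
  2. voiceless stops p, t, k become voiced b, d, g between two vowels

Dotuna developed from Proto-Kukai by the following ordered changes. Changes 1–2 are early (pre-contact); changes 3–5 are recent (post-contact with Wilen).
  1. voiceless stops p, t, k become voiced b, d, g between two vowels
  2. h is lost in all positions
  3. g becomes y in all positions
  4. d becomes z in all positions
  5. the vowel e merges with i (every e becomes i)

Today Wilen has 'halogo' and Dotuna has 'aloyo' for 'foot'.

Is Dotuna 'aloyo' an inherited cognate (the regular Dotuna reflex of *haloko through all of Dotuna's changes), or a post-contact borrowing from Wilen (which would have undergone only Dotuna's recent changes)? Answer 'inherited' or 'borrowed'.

inherited

If inherited, *haloko would pass through all of Dotuna's changes:
Dotuna: *haloko > halogo > alogo > aloyo  (by intervocalic voicing, h-loss, unconditioned shift)
If borrowed from Wilen 'halogo' after the early changes, it would undergo only the recent ones:
  rule 3 (unconditioned shift): halogo → haloyo
  rule 4 (unconditioned shift): no change (haloyo)
  rule 5 (vowel merger): no change (haloyo)
  ⇒ as a loan: haloyo
Dotuna 'aloyo' matches the inherited outcome exactly, so it is an inherited cognate, not a loan.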